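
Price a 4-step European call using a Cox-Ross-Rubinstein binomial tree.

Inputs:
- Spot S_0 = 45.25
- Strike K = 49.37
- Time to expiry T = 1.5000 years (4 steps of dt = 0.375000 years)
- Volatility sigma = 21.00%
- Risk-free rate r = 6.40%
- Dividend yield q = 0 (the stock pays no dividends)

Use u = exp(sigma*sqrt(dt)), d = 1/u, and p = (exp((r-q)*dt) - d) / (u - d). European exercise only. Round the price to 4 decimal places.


Answer: Price = V(0,0) = 4.9724

Derivation:
dt = T/N = 0.375000
u = exp(sigma*sqrt(dt)) = 1.137233; d = 1/u = 0.879327
p = (exp((r-q)*dt) - d) / (u - d) = 0.562078
Discount per step: exp(-r*dt) = 0.976286
Stock lattice S(k, i) with i counting down-moves:
  k=0: S(0,0) = 45.2500
  k=1: S(1,0) = 51.4598; S(1,1) = 39.7896
  k=2: S(2,0) = 58.5218; S(2,1) = 45.2500; S(2,2) = 34.9880
  k=3: S(3,0) = 66.5529; S(3,1) = 51.4598; S(3,2) = 39.7896; S(3,3) = 30.7659
  k=4: S(4,0) = 75.6862; S(4,1) = 58.5218; S(4,2) = 45.2500; S(4,3) = 34.9880; S(4,4) = 27.0533
Terminal payoffs V(N, i) = max(S_T - K, 0):
  V(4,0) = 26.316175; V(4,1) = 9.151786; V(4,2) = 0.000000; V(4,3) = 0.000000; V(4,4) = 0.000000
Backward induction: V(k, i) = exp(-r*dt) * [p * V(k+1, i) + (1-p) * V(k+1, i+1)].
  V(3,0) = exp(-r*dt) * [p*26.316175 + (1-p)*9.151786] = 18.353687
  V(3,1) = exp(-r*dt) * [p*9.151786 + (1-p)*0.000000] = 5.022027
  V(3,2) = exp(-r*dt) * [p*0.000000 + (1-p)*0.000000] = 0.000000
  V(3,3) = exp(-r*dt) * [p*0.000000 + (1-p)*0.000000] = 0.000000
  V(2,0) = exp(-r*dt) * [p*18.353687 + (1-p)*5.022027] = 12.218658
  V(2,1) = exp(-r*dt) * [p*5.022027 + (1-p)*0.000000] = 2.755829
  V(2,2) = exp(-r*dt) * [p*0.000000 + (1-p)*0.000000] = 0.000000
  V(1,0) = exp(-r*dt) * [p*12.218658 + (1-p)*2.755829] = 7.883188
  V(1,1) = exp(-r*dt) * [p*2.755829 + (1-p)*0.000000] = 1.512256
  V(0,0) = exp(-r*dt) * [p*7.883188 + (1-p)*1.512256] = 4.972432


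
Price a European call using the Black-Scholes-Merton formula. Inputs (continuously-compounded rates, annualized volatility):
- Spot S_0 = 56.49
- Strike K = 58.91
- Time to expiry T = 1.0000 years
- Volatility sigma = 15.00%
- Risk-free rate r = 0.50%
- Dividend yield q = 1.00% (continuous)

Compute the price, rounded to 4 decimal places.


Answer: Price = 2.2459

Derivation:
d1 = (ln(S/K) + (r - q + 0.5*sigma^2) * T) / (sigma * sqrt(T)) = -0.23798149
d2 = d1 - sigma * sqrt(T) = -0.38798149
exp(-rT) = 0.99501248; exp(-qT) = 0.99004983
C = S_0 * exp(-qT) * N(d1) - K * exp(-rT) * N(d2)
N(d1) = 0.40594772; N(d2) = 0.34901486
C = 56.4900 * 0.99004983 * 0.40594772 - 58.9100 * 0.99501248 * 0.34901486 = 2.2459


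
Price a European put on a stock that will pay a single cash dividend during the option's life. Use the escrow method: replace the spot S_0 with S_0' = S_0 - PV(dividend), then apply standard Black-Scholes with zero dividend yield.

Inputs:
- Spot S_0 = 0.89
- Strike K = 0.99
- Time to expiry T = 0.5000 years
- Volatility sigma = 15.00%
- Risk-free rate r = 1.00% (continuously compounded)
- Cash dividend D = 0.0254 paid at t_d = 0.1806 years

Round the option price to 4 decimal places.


PV(D) = D * exp(-r * t_d) = 0.0254 * 0.99819563 = 0.02535417
S_0' = S_0 - PV(D) = 0.8900 - 0.02535417 = 0.86464583
d1 = (ln(S_0'/K) + (r + sigma^2/2)*T) / (sigma*sqrt(T)) = -1.17624822
d2 = d1 - sigma*sqrt(T) = -1.28231424
exp(-rT) = 0.99501248
N(-d1) = 0.88025215; N(-d2) = 0.90013378
P = K * exp(-rT) * N(-d2) - S_0' * N(-d1) = 0.9900 * 0.99501248 * 0.90013378 - 0.86464583 * 0.88025215 = 0.1256

Answer: Price = 0.1256


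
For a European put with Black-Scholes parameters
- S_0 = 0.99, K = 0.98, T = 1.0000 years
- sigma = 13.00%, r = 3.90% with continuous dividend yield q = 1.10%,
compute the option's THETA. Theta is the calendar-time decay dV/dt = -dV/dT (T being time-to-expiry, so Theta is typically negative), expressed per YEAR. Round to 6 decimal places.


Answer: Theta = -0.012631

Derivation:
d1 = 0.3584797805; d2 = 0.2284797805
phi(d1) = 0.3741148625; exp(-qT) = 0.9890602788; exp(-rT) = 0.9617507091
Theta = -S*exp(-qT)*phi(d1)*sigma/(2*sqrt(T)) + r*K*exp(-rT)*N(-d2) - q*S*exp(-qT)*N(-d1)
N(-d1) = 0.3599921483; N(-d2) = 0.4096366366; sqrt(T) = 1.0000000000
Term 1 = -0.9900 * 0.9890602788 * 0.3741148625 * 0.1300 / (2 * 1.0000000000) = -0.0238109254
Term 2 = 0.0390 * 0.9800 * 0.9617507091 * 0.4096366366 = 0.0150574694
Term 3 = -0.0110 * 0.9900 * 0.9890602788 * 0.3599921483 = -0.0038774273
Theta = -0.0238109254 + (0.0150574694) + (-0.0038774273) = -0.012631


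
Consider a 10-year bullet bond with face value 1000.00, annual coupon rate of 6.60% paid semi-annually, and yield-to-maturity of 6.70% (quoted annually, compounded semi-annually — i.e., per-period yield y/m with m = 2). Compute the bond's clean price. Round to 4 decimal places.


Coupon per period c = face * coupon_rate / m = 33.000000
Periods per year m = 2; per-period yield y/m = 0.033500
Number of cashflows N = 20
Cashflows (t years, CF_t, discount factor 1/(1+y/m)^(m*t), PV):
  t = 0.5000: CF_t = 33.000000, DF = 0.967586, PV = 31.930334
  t = 1.0000: CF_t = 33.000000, DF = 0.936222, PV = 30.895340
  t = 1.5000: CF_t = 33.000000, DF = 0.905876, PV = 29.893894
  t = 2.0000: CF_t = 33.000000, DF = 0.876512, PV = 28.924910
  t = 2.5000: CF_t = 33.000000, DF = 0.848101, PV = 27.987334
  t = 3.0000: CF_t = 33.000000, DF = 0.820611, PV = 27.080149
  t = 3.5000: CF_t = 33.000000, DF = 0.794011, PV = 26.202370
  t = 4.0000: CF_t = 33.000000, DF = 0.768274, PV = 25.353043
  t = 4.5000: CF_t = 33.000000, DF = 0.743371, PV = 24.531246
  t = 5.0000: CF_t = 33.000000, DF = 0.719275, PV = 23.736087
  t = 5.5000: CF_t = 33.000000, DF = 0.695961, PV = 22.966703
  t = 6.0000: CF_t = 33.000000, DF = 0.673402, PV = 22.222257
  t = 6.5000: CF_t = 33.000000, DF = 0.651574, PV = 21.501942
  t = 7.0000: CF_t = 33.000000, DF = 0.630454, PV = 20.804975
  t = 7.5000: CF_t = 33.000000, DF = 0.610018, PV = 20.130600
  t = 8.0000: CF_t = 33.000000, DF = 0.590245, PV = 19.478084
  t = 8.5000: CF_t = 33.000000, DF = 0.571113, PV = 18.846719
  t = 9.0000: CF_t = 33.000000, DF = 0.552601, PV = 18.235819
  t = 9.5000: CF_t = 33.000000, DF = 0.534689, PV = 17.644721
  t = 10.0000: CF_t = 1033.000000, DF = 0.517357, PV = 534.429844
Price P = sum_t PV_t = 992.796374

Answer: Price = 992.7964


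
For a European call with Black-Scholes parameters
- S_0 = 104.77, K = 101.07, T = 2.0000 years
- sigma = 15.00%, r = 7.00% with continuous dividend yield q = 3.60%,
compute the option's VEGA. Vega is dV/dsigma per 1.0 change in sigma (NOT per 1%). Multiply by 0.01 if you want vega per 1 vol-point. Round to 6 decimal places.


Answer: Vega = 46.050043

Derivation:
d1 = 0.5961104633; d2 = 0.3839784289
phi(d1) = 0.3340006381; exp(-qT) = 0.9305308958; exp(-rT) = 0.8693582354
Vega = S * exp(-qT) * phi(d1) * sqrt(T) = 104.7700 * 0.9305308958 * 0.3340006381 * 1.4142135624 = 46.050043


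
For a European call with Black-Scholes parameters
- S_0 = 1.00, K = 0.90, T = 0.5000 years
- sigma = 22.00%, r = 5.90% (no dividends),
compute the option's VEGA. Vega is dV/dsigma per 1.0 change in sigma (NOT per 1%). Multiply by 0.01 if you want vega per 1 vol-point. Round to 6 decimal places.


Answer: Vega = 0.180551

Derivation:
d1 = 0.9446979744; d2 = 0.7891344826
phi(d1) = 0.2553383719; exp(-qT) = 1.0000000000; exp(-rT) = 0.9709308776
Vega = S * exp(-qT) * phi(d1) * sqrt(T) = 1.0000 * 1.0000000000 * 0.2553383719 * 0.7071067812 = 0.180551


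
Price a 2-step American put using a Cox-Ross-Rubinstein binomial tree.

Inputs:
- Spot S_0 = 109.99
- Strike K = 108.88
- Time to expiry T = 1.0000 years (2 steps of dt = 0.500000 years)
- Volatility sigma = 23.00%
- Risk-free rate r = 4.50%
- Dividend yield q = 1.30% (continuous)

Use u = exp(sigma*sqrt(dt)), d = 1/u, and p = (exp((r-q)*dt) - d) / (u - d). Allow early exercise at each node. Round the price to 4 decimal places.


dt = T/N = 0.500000
u = exp(sigma*sqrt(dt)) = 1.176607; d = 1/u = 0.849902
p = (exp((r-q)*dt) - d) / (u - d) = 0.508798
Discount per step: exp(-r*dt) = 0.977751
Stock lattice S(k, i) with i counting down-moves:
  k=0: S(0,0) = 109.9900
  k=1: S(1,0) = 129.4150; S(1,1) = 93.4807
  k=2: S(2,0) = 152.2705; S(2,1) = 109.9900; S(2,2) = 79.4494
Terminal payoffs V(N, i) = max(K - S_T, 0):
  V(2,0) = 0.000000; V(2,1) = 0.000000; V(2,2) = 29.430601
Backward induction: V(k, i) = exp(-r*dt) * [p * V(k+1, i) + (1-p) * V(k+1, i+1)]; then take max(V_cont, immediate exercise) for American.
  V(1,0) = exp(-r*dt) * [p*0.000000 + (1-p)*0.000000] = 0.000000; exercise = 0.000000; V(1,0) = max -> 0.000000
  V(1,1) = exp(-r*dt) * [p*0.000000 + (1-p)*29.430601] = 14.134719; exercise = 15.399310; V(1,1) = max -> 15.399310
  V(0,0) = exp(-r*dt) * [p*0.000000 + (1-p)*15.399310] = 7.395871; exercise = 0.000000; V(0,0) = max -> 7.395871

Answer: Price = V(0,0) = 7.3959


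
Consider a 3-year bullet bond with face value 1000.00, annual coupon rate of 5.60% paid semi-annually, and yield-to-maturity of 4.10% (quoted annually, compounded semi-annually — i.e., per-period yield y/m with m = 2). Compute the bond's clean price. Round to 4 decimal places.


Coupon per period c = face * coupon_rate / m = 28.000000
Periods per year m = 2; per-period yield y/m = 0.020500
Number of cashflows N = 6
Cashflows (t years, CF_t, discount factor 1/(1+y/m)^(m*t), PV):
  t = 0.5000: CF_t = 28.000000, DF = 0.979912, PV = 27.437531
  t = 1.0000: CF_t = 28.000000, DF = 0.960227, PV = 26.886360
  t = 1.5000: CF_t = 28.000000, DF = 0.940938, PV = 26.346262
  t = 2.0000: CF_t = 28.000000, DF = 0.922036, PV = 25.817013
  t = 2.5000: CF_t = 28.000000, DF = 0.903514, PV = 25.298396
  t = 3.0000: CF_t = 1028.000000, DF = 0.885364, PV = 910.154374
Price P = sum_t PV_t = 1041.939935

Answer: Price = 1041.9399


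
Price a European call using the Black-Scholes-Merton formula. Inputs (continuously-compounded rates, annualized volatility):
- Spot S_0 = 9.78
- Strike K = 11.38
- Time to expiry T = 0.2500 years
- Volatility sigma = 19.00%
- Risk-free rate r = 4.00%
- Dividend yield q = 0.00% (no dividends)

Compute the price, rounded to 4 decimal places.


d1 = (ln(S/K) + (r - q + 0.5*sigma^2) * T) / (sigma * sqrt(T)) = -1.44216258
d2 = d1 - sigma * sqrt(T) = -1.53716258
exp(-rT) = 0.99004983; exp(-qT) = 1.00000000
C = S_0 * exp(-qT) * N(d1) - K * exp(-rT) * N(d2)
N(d1) = 0.07462826; N(d2) = 0.06212675
C = 9.7800 * 1.00000000 * 0.07462826 - 11.3800 * 0.99004983 * 0.06212675 = 0.0299

Answer: Price = 0.0299


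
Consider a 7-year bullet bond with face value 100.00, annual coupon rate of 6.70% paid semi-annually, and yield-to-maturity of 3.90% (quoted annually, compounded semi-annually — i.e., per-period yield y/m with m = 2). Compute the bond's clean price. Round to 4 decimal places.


Answer: Price = 117.0085

Derivation:
Coupon per period c = face * coupon_rate / m = 3.350000
Periods per year m = 2; per-period yield y/m = 0.019500
Number of cashflows N = 14
Cashflows (t years, CF_t, discount factor 1/(1+y/m)^(m*t), PV):
  t = 0.5000: CF_t = 3.350000, DF = 0.980873, PV = 3.285924
  t = 1.0000: CF_t = 3.350000, DF = 0.962112, PV = 3.223075
  t = 1.5000: CF_t = 3.350000, DF = 0.943709, PV = 3.161427
  t = 2.0000: CF_t = 3.350000, DF = 0.925659, PV = 3.100958
  t = 2.5000: CF_t = 3.350000, DF = 0.907954, PV = 3.041646
  t = 3.0000: CF_t = 3.350000, DF = 0.890588, PV = 2.983468
  t = 3.5000: CF_t = 3.350000, DF = 0.873553, PV = 2.926403
  t = 4.0000: CF_t = 3.350000, DF = 0.856845, PV = 2.870430
  t = 4.5000: CF_t = 3.350000, DF = 0.840456, PV = 2.815527
  t = 5.0000: CF_t = 3.350000, DF = 0.824380, PV = 2.761675
  t = 5.5000: CF_t = 3.350000, DF = 0.808613, PV = 2.708852
  t = 6.0000: CF_t = 3.350000, DF = 0.793146, PV = 2.657040
  t = 6.5000: CF_t = 3.350000, DF = 0.777976, PV = 2.606218
  t = 7.0000: CF_t = 103.350000, DF = 0.763095, PV = 78.865899
Price P = sum_t PV_t = 117.008543


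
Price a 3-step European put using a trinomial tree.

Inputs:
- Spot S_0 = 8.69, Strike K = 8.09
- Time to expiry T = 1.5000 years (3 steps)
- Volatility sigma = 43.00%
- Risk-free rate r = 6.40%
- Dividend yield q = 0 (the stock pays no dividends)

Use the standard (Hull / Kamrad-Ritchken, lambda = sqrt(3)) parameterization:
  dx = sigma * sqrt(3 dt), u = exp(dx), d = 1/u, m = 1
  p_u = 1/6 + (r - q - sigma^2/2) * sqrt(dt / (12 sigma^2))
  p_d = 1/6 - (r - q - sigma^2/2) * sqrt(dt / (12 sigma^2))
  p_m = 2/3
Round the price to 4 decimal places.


Answer: Price = V(0,0) = 1.0175

Derivation:
dt = T/N = 0.500000; dx = sigma*sqrt(3*dt) = 0.526640
u = exp(dx) = 1.693234; d = 1/u = 0.590586
p_u = 0.153161, p_m = 0.666667, p_d = 0.180172
Discount per step: exp(-r*dt) = 0.968507
Stock lattice S(k, j) with j the centered position index:
  k=0: S(0,+0) = 8.6900
  k=1: S(1,-1) = 5.1322; S(1,+0) = 8.6900; S(1,+1) = 14.7142
  k=2: S(2,-2) = 3.0310; S(2,-1) = 5.1322; S(2,+0) = 8.6900; S(2,+1) = 14.7142; S(2,+2) = 24.9146
  k=3: S(3,-3) = 1.7901; S(3,-2) = 3.0310; S(3,-1) = 5.1322; S(3,+0) = 8.6900; S(3,+1) = 14.7142; S(3,+2) = 24.9146; S(3,+3) = 42.1862
Terminal payoffs V(N, j) = max(K - S_T, 0):
  V(3,-3) = 6.299935; V(3,-2) = 5.059001; V(3,-1) = 2.957809; V(3,+0) = 0.000000; V(3,+1) = 0.000000; V(3,+2) = 0.000000; V(3,+3) = 0.000000
Backward induction: V(k, j) = exp(-r*dt) * [p_u * V(k+1, j+1) + p_m * V(k+1, j) + p_d * V(k+1, j-1)]
  V(2,-2) = exp(-r*dt) * [p_u*2.957809 + p_m*5.059001 + p_d*6.299935] = 4.804530
  V(2,-1) = exp(-r*dt) * [p_u*0.000000 + p_m*2.957809 + p_d*5.059001] = 2.792556
  V(2,+0) = exp(-r*dt) * [p_u*0.000000 + p_m*0.000000 + p_d*2.957809] = 0.516131
  V(2,+1) = exp(-r*dt) * [p_u*0.000000 + p_m*0.000000 + p_d*0.000000] = 0.000000
  V(2,+2) = exp(-r*dt) * [p_u*0.000000 + p_m*0.000000 + p_d*0.000000] = 0.000000
  V(1,-1) = exp(-r*dt) * [p_u*0.516131 + p_m*2.792556 + p_d*4.804530] = 2.718015
  V(1,+0) = exp(-r*dt) * [p_u*0.000000 + p_m*0.516131 + p_d*2.792556] = 0.820546
  V(1,+1) = exp(-r*dt) * [p_u*0.000000 + p_m*0.000000 + p_d*0.516131] = 0.090064
  V(0,+0) = exp(-r*dt) * [p_u*0.090064 + p_m*0.820546 + p_d*2.718015] = 1.017451


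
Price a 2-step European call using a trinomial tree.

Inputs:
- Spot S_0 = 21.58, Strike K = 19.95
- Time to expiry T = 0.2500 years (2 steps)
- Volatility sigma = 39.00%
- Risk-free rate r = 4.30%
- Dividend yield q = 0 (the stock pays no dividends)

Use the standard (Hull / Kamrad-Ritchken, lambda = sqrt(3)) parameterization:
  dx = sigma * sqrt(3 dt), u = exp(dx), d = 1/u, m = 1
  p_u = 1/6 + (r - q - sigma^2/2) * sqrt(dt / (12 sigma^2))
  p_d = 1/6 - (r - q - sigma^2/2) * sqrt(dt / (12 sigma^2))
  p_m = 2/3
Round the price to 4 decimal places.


Answer: Price = V(0,0) = 2.7258

Derivation:
dt = T/N = 0.125000; dx = sigma*sqrt(3*dt) = 0.238825
u = exp(dx) = 1.269757; d = 1/u = 0.787552
p_u = 0.158018, p_m = 0.666667, p_d = 0.175316
Discount per step: exp(-r*dt) = 0.994639
Stock lattice S(k, j) with j the centered position index:
  k=0: S(0,+0) = 21.5800
  k=1: S(1,-1) = 16.9954; S(1,+0) = 21.5800; S(1,+1) = 27.4013
  k=2: S(2,-2) = 13.3848; S(2,-1) = 16.9954; S(2,+0) = 21.5800; S(2,+1) = 27.4013; S(2,+2) = 34.7930
Terminal payoffs V(N, j) = max(S_T - K, 0):
  V(2,-2) = 0.000000; V(2,-1) = 0.000000; V(2,+0) = 1.630000; V(2,+1) = 7.451348; V(2,+2) = 14.843043
Backward induction: V(k, j) = exp(-r*dt) * [p_u * V(k+1, j+1) + p_m * V(k+1, j) + p_d * V(k+1, j-1)]
  V(1,-1) = exp(-r*dt) * [p_u*1.630000 + p_m*0.000000 + p_d*0.000000] = 0.256188
  V(1,+0) = exp(-r*dt) * [p_u*7.451348 + p_m*1.630000 + p_d*0.000000] = 2.251974
  V(1,+1) = exp(-r*dt) * [p_u*14.843043 + p_m*7.451348 + p_d*1.630000] = 7.558058
  V(0,+0) = exp(-r*dt) * [p_u*7.558058 + p_m*2.251974 + p_d*0.256188] = 2.725844


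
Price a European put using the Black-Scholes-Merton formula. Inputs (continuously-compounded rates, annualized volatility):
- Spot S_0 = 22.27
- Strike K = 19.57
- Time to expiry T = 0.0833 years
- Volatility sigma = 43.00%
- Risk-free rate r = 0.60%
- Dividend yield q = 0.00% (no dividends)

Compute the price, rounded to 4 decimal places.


d1 = (ln(S/K) + (r - q + 0.5*sigma^2) * T) / (sigma * sqrt(T)) = 1.10747395
d2 = d1 - sigma * sqrt(T) = 0.98336847
exp(-rT) = 0.99950032; exp(-qT) = 1.00000000
P = K * exp(-rT) * N(-d2) - S_0 * exp(-qT) * N(-d1)
N(-d1) = 0.13404454; N(-d2) = 0.16271306
P = 19.5700 * 0.99950032 * 0.16271306 - 22.2700 * 1.00000000 * 0.13404454 = 0.1975

Answer: Price = 0.1975


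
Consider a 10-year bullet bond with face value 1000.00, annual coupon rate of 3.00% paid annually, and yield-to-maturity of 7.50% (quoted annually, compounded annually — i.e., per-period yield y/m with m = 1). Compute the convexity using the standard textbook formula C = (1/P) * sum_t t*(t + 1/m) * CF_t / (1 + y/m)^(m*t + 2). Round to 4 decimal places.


Answer: Convexity = 76.3749

Derivation:
Coupon per period c = face * coupon_rate / m = 30.000000
Periods per year m = 1; per-period yield y/m = 0.075000
Number of cashflows N = 10
Cashflows (t years, CF_t, discount factor 1/(1+y/m)^(m*t), PV):
  t = 1.0000: CF_t = 30.000000, DF = 0.930233, PV = 27.906977
  t = 2.0000: CF_t = 30.000000, DF = 0.865333, PV = 25.959978
  t = 3.0000: CF_t = 30.000000, DF = 0.804961, PV = 24.148817
  t = 4.0000: CF_t = 30.000000, DF = 0.748801, PV = 22.464016
  t = 5.0000: CF_t = 30.000000, DF = 0.696559, PV = 20.896759
  t = 6.0000: CF_t = 30.000000, DF = 0.647962, PV = 19.438846
  t = 7.0000: CF_t = 30.000000, DF = 0.602755, PV = 18.082647
  t = 8.0000: CF_t = 30.000000, DF = 0.560702, PV = 16.821067
  t = 9.0000: CF_t = 30.000000, DF = 0.521583, PV = 15.647504
  t = 10.0000: CF_t = 1030.000000, DF = 0.485194, PV = 499.749746
Price P = sum_t PV_t = 691.116357
Convexity numerator sum_t t*(t + 1/m) * CF_t / (1+y/m)^(m*t + 2):
  t = 1.0000: term = 48.297634
  t = 2.0000: term = 134.784095
  t = 3.0000: term = 250.761108
  t = 4.0000: term = 388.776911
  t = 5.0000: term = 542.479411
  t = 6.0000: term = 706.484814
  t = 7.0000: term = 876.260235
  t = 8.0000: term = 1048.018885
  t = 9.0000: term = 1218.626611
  t = 10.0000: term = 47569.472862
Convexity = (1/P) * sum = 52783.962566 / 691.116357 = 76.374929


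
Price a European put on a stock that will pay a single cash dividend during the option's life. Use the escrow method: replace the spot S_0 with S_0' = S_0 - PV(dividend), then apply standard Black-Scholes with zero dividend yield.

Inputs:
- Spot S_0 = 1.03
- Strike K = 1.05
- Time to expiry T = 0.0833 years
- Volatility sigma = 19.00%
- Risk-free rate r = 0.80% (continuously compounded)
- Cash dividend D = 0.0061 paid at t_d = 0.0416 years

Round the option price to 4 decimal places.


Answer: Price = 0.0376

Derivation:
PV(D) = D * exp(-r * t_d) = 0.0061 * 0.99966726 = 0.00609797
S_0' = S_0 - PV(D) = 1.0300 - 0.00609797 = 1.02390203
d1 = (ln(S_0'/K) + (r + sigma^2/2)*T) / (sigma*sqrt(T)) = -0.41941068
d2 = d1 - sigma*sqrt(T) = -0.47424798
exp(-rT) = 0.99933382
N(-d1) = 0.66254199; N(-d2) = 0.68233846
P = K * exp(-rT) * N(-d2) - S_0' * N(-d1) = 1.0500 * 0.99933382 * 0.68233846 - 1.02390203 * 0.66254199 = 0.0376


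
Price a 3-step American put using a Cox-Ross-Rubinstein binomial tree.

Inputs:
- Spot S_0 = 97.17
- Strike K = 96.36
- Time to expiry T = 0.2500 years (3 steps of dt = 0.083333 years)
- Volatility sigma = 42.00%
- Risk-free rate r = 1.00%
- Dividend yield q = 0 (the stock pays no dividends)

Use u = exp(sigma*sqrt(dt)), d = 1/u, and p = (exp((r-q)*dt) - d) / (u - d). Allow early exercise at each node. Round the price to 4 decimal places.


dt = T/N = 0.083333
u = exp(sigma*sqrt(dt)) = 1.128900; d = 1/u = 0.885818
p = (exp((r-q)*dt) - d) / (u - d) = 0.473156
Discount per step: exp(-r*dt) = 0.999167
Stock lattice S(k, i) with i counting down-moves:
  k=0: S(0,0) = 97.1700
  k=1: S(1,0) = 109.6952; S(1,1) = 86.0750
  k=2: S(2,0) = 123.8349; S(2,1) = 97.1700; S(2,2) = 76.2468
  k=3: S(3,0) = 139.7972; S(3,1) = 109.6952; S(3,2) = 86.0750; S(3,3) = 67.5408
Terminal payoffs V(N, i) = max(K - S_T, 0):
  V(3,0) = 0.000000; V(3,1) = 0.000000; V(3,2) = 10.285047; V(3,3) = 28.819234
Backward induction: V(k, i) = exp(-r*dt) * [p * V(k+1, i) + (1-p) * V(k+1, i+1)]; then take max(V_cont, immediate exercise) for American.
  V(2,0) = exp(-r*dt) * [p*0.000000 + (1-p)*0.000000] = 0.000000; exercise = 0.000000; V(2,0) = max -> 0.000000
  V(2,1) = exp(-r*dt) * [p*0.000000 + (1-p)*10.285047] = 5.414103; exercise = 0.000000; V(2,1) = max -> 5.414103
  V(2,2) = exp(-r*dt) * [p*10.285047 + (1-p)*28.819234] = 20.032975; exercise = 20.113241; V(2,2) = max -> 20.113241
  V(1,0) = exp(-r*dt) * [p*0.000000 + (1-p)*5.414103] = 2.850013; exercise = 0.000000; V(1,0) = max -> 2.850013
  V(1,1) = exp(-r*dt) * [p*5.414103 + (1-p)*20.113241] = 13.147298; exercise = 10.285047; V(1,1) = max -> 13.147298
  V(0,0) = exp(-r*dt) * [p*2.850013 + (1-p)*13.147298] = 8.268185; exercise = 0.000000; V(0,0) = max -> 8.268185

Answer: Price = V(0,0) = 8.2682


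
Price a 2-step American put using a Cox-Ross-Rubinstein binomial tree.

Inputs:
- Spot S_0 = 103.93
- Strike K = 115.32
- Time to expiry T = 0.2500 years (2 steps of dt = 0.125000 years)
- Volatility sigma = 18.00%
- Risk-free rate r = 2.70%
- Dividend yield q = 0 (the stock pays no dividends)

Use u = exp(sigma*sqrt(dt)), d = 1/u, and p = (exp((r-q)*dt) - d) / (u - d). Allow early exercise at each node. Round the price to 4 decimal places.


Answer: Price = V(0,0) = 11.5074

Derivation:
dt = T/N = 0.125000
u = exp(sigma*sqrt(dt)) = 1.065708; d = 1/u = 0.938343
p = (exp((r-q)*dt) - d) / (u - d) = 0.510639
Discount per step: exp(-r*dt) = 0.996631
Stock lattice S(k, i) with i counting down-moves:
  k=0: S(0,0) = 103.9300
  k=1: S(1,0) = 110.7591; S(1,1) = 97.5220
  k=2: S(2,0) = 118.0368; S(2,1) = 103.9300; S(2,2) = 91.5091
Terminal payoffs V(N, i) = max(K - S_T, 0):
  V(2,0) = 0.000000; V(2,1) = 11.390000; V(2,2) = 23.810904
Backward induction: V(k, i) = exp(-r*dt) * [p * V(k+1, i) + (1-p) * V(k+1, i+1)]; then take max(V_cont, immediate exercise) for American.
  V(1,0) = exp(-r*dt) * [p*0.000000 + (1-p)*11.390000] = 5.555044; exercise = 4.560941; V(1,0) = max -> 5.555044
  V(1,1) = exp(-r*dt) * [p*11.390000 + (1-p)*23.810904] = 17.409452; exercise = 17.798001; V(1,1) = max -> 17.798001
  V(0,0) = exp(-r*dt) * [p*5.555044 + (1-p)*17.798001] = 11.507368; exercise = 11.390000; V(0,0) = max -> 11.507368


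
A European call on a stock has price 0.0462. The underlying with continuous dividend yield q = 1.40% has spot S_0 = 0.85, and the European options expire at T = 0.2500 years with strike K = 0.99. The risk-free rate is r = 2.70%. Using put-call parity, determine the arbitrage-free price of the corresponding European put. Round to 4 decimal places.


Put-call parity: C - P = S_0 * exp(-qT) - K * exp(-rT).
S_0 * exp(-qT) = 0.8500 * 0.99650612 = 0.84703020
K * exp(-rT) = 0.9900 * 0.99327273 = 0.98334000
P = C - S*exp(-qT) + K*exp(-rT)
P = 0.0462 - 0.84703020 + 0.98334000 = 0.1825

Answer: Put price = 0.1825


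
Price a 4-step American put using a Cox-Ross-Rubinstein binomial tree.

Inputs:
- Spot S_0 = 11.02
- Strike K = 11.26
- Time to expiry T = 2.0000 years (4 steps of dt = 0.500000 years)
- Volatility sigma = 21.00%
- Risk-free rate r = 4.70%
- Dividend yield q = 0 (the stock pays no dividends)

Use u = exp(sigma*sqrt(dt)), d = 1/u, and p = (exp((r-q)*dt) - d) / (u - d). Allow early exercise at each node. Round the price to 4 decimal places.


Answer: Price = V(0,0) = 1.0256

Derivation:
dt = T/N = 0.500000
u = exp(sigma*sqrt(dt)) = 1.160084; d = 1/u = 0.862007
p = (exp((r-q)*dt) - d) / (u - d) = 0.542717
Discount per step: exp(-r*dt) = 0.976774
Stock lattice S(k, i) with i counting down-moves:
  k=0: S(0,0) = 11.0200
  k=1: S(1,0) = 12.7841; S(1,1) = 9.4993
  k=2: S(2,0) = 14.8307; S(2,1) = 11.0200; S(2,2) = 8.1885
  k=3: S(3,0) = 17.2048; S(3,1) = 12.7841; S(3,2) = 9.4993; S(3,3) = 7.0585
  k=4: S(4,0) = 19.9590; S(4,1) = 14.8307; S(4,2) = 11.0200; S(4,3) = 8.1885; S(4,4) = 6.0845
Terminal payoffs V(N, i) = max(K - S_T, 0):
  V(4,0) = 0.000000; V(4,1) = 0.000000; V(4,2) = 0.240000; V(4,3) = 3.071531; V(4,4) = 5.175515
Backward induction: V(k, i) = exp(-r*dt) * [p * V(k+1, i) + (1-p) * V(k+1, i+1)]; then take max(V_cont, immediate exercise) for American.
  V(3,0) = exp(-r*dt) * [p*0.000000 + (1-p)*0.000000] = 0.000000; exercise = 0.000000; V(3,0) = max -> 0.000000
  V(3,1) = exp(-r*dt) * [p*0.000000 + (1-p)*0.240000] = 0.107199; exercise = 0.000000; V(3,1) = max -> 0.107199
  V(3,2) = exp(-r*dt) * [p*0.240000 + (1-p)*3.071531] = 1.499163; exercise = 1.760688; V(3,2) = max -> 1.760688
  V(3,3) = exp(-r*dt) * [p*3.071531 + (1-p)*5.175515] = 3.939961; exercise = 4.201486; V(3,3) = max -> 4.201486
  V(2,0) = exp(-r*dt) * [p*0.000000 + (1-p)*0.107199] = 0.047882; exercise = 0.000000; V(2,0) = max -> 0.047882
  V(2,1) = exp(-r*dt) * [p*0.107199 + (1-p)*1.760688] = 0.843260; exercise = 0.240000; V(2,1) = max -> 0.843260
  V(2,2) = exp(-r*dt) * [p*1.760688 + (1-p)*4.201486] = 2.810006; exercise = 3.071531; V(2,2) = max -> 3.071531
  V(1,0) = exp(-r*dt) * [p*0.047882 + (1-p)*0.843260] = 0.402035; exercise = 0.000000; V(1,0) = max -> 0.402035
  V(1,1) = exp(-r*dt) * [p*0.843260 + (1-p)*3.071531] = 1.818958; exercise = 1.760688; V(1,1) = max -> 1.818958
  V(0,0) = exp(-r*dt) * [p*0.402035 + (1-p)*1.818958] = 1.025583; exercise = 0.240000; V(0,0) = max -> 1.025583


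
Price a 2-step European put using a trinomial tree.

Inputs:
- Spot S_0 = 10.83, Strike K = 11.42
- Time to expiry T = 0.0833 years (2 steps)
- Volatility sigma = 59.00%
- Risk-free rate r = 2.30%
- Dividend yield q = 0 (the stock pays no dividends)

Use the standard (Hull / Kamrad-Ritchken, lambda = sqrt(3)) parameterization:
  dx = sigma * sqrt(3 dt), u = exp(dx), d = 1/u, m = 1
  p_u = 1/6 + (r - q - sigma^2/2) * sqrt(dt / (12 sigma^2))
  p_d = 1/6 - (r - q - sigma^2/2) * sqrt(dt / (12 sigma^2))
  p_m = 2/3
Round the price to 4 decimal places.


dt = T/N = 0.041650; dx = sigma*sqrt(3*dt) = 0.208555
u = exp(dx) = 1.231896; d = 1/u = 0.811757
p_u = 0.151584, p_m = 0.666667, p_d = 0.181750
Discount per step: exp(-r*dt) = 0.999043
Stock lattice S(k, j) with j the centered position index:
  k=0: S(0,+0) = 10.8300
  k=1: S(1,-1) = 8.7913; S(1,+0) = 10.8300; S(1,+1) = 13.3414
  k=2: S(2,-2) = 7.1364; S(2,-1) = 8.7913; S(2,+0) = 10.8300; S(2,+1) = 13.3414; S(2,+2) = 16.4353
Terminal payoffs V(N, j) = max(K - S_T, 0):
  V(2,-2) = 4.283585; V(2,-1) = 2.628676; V(2,+0) = 0.590000; V(2,+1) = 0.000000; V(2,+2) = 0.000000
Backward induction: V(k, j) = exp(-r*dt) * [p_u * V(k+1, j+1) + p_m * V(k+1, j) + p_d * V(k+1, j-1)]
  V(1,-1) = exp(-r*dt) * [p_u*0.590000 + p_m*2.628676 + p_d*4.283585] = 2.617916
  V(1,+0) = exp(-r*dt) * [p_u*0.000000 + p_m*0.590000 + p_d*2.628676] = 0.870260
  V(1,+1) = exp(-r*dt) * [p_u*0.000000 + p_m*0.000000 + p_d*0.590000] = 0.107130
  V(0,+0) = exp(-r*dt) * [p_u*0.107130 + p_m*0.870260 + p_d*2.617916] = 1.071191

Answer: Price = V(0,0) = 1.0712


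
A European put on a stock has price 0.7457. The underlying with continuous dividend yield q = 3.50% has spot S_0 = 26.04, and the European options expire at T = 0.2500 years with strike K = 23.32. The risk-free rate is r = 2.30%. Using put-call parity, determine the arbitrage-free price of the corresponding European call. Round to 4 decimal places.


Put-call parity: C - P = S_0 * exp(-qT) - K * exp(-rT).
S_0 * exp(-qT) = 26.0400 * 0.99128817 = 25.81314394
K * exp(-rT) = 23.3200 * 0.99426650 = 23.18629477
C = P + S*exp(-qT) - K*exp(-rT)
C = 0.7457 + 25.81314394 - 23.18629477 = 3.3725

Answer: Call price = 3.3725


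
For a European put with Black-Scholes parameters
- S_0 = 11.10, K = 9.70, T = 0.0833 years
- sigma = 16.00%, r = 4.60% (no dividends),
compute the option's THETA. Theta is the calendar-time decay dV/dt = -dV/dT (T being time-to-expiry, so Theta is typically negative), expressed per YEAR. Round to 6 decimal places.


Answer: Theta = -0.011983

Derivation:
d1 = 3.0255726485; d2 = 2.9793938655
phi(d1) = 0.0041032191; exp(-qT) = 1.0000000000; exp(-rT) = 0.9961755320
Theta = -S*exp(-qT)*phi(d1)*sigma/(2*sqrt(T)) + r*K*exp(-rT)*N(-d2) - q*S*exp(-qT)*N(-d1)
N(-d1) = 0.0012408139; N(-d2) = 0.0014440963; sqrt(T) = 0.2886173938
Term 1 = -11.1000 * 1.0000000000 * 0.0041032191 * 0.1600 / (2 * 0.2886173938) = -0.0126245287
Term 2 = 0.0460 * 9.7000 * 0.9961755320 * 0.0014440963 = 0.0006418915
Term 3 = 0 (no dividend yield, q = 0)
Theta = -0.0126245287 + (0.0006418915) + (0.0000000000) = -0.011983


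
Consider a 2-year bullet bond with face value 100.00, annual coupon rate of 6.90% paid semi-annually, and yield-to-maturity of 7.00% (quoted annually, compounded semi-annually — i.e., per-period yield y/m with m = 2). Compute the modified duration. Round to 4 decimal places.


Answer: Modified duration = 1.8377

Derivation:
Coupon per period c = face * coupon_rate / m = 3.450000
Periods per year m = 2; per-period yield y/m = 0.035000
Number of cashflows N = 4
Cashflows (t years, CF_t, discount factor 1/(1+y/m)^(m*t), PV):
  t = 0.5000: CF_t = 3.450000, DF = 0.966184, PV = 3.333333
  t = 1.0000: CF_t = 3.450000, DF = 0.933511, PV = 3.220612
  t = 1.5000: CF_t = 3.450000, DF = 0.901943, PV = 3.111702
  t = 2.0000: CF_t = 103.450000, DF = 0.871442, PV = 90.150698
Price P = sum_t PV_t = 99.816346
First compute Macaulay numerator sum_t t * PV_t:
  t * PV_t at t = 0.5000: 1.666667
  t * PV_t at t = 1.0000: 3.220612
  t * PV_t at t = 1.5000: 4.667554
  t * PV_t at t = 2.0000: 180.301397
Macaulay duration D = 189.856229 / 99.816346 = 1.902055
Modified duration = D / (1 + y/m) = 1.902055 / (1 + 0.035000) = 1.837735


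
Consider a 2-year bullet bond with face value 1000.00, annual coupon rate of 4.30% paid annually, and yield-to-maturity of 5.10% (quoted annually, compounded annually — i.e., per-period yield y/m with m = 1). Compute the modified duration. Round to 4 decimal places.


Answer: Modified duration = 1.8634

Derivation:
Coupon per period c = face * coupon_rate / m = 43.000000
Periods per year m = 1; per-period yield y/m = 0.051000
Number of cashflows N = 2
Cashflows (t years, CF_t, discount factor 1/(1+y/m)^(m*t), PV):
  t = 1.0000: CF_t = 43.000000, DF = 0.951475, PV = 40.913416
  t = 2.0000: CF_t = 1043.000000, DF = 0.905304, PV = 944.232352
Price P = sum_t PV_t = 985.145768
First compute Macaulay numerator sum_t t * PV_t:
  t * PV_t at t = 1.0000: 40.913416
  t * PV_t at t = 2.0000: 1888.464704
Macaulay duration D = 1929.378119 / 985.145768 = 1.958470
Modified duration = D / (1 + y/m) = 1.958470 / (1 + 0.051000) = 1.863435


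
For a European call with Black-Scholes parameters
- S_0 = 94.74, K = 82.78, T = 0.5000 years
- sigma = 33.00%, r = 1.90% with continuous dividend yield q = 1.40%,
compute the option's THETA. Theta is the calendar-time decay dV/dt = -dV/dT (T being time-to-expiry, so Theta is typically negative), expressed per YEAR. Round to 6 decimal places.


Answer: Theta = -6.888657

Derivation:
d1 = 0.7057131859; d2 = 0.4723679481
phi(d1) = 0.3110025761; exp(-qT) = 0.9930244429; exp(-rT) = 0.9905449824
Theta = -S*exp(-qT)*phi(d1)*sigma/(2*sqrt(T)) - r*K*exp(-rT)*N(d2) + q*S*exp(-qT)*N(d1)
N(d1) = 0.7598167404; N(d2) = 0.6816679109; sqrt(T) = 0.7071067812
Term 1 = -94.7400 * 0.9930244429 * 0.3110025761 * 0.3300 / (2 * 0.7071067812) = -6.8274141428
Term 2 = -0.0190 * 82.7800 * 0.9905449824 * 0.6816679109 = -1.0620038123
Term 3 = 0.0140 * 94.7400 * 0.9930244429 * 0.7598167404 = 1.0007606314
Theta = -6.8274141428 + (-1.0620038123) + (1.0007606314) = -6.888657


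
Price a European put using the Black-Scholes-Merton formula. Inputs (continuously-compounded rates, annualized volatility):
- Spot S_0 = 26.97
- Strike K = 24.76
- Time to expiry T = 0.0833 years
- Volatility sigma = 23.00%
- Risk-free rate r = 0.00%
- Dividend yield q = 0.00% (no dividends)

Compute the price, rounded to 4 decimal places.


Answer: Price = 0.0801

Derivation:
d1 = (ln(S/K) + (r - q + 0.5*sigma^2) * T) / (sigma * sqrt(T)) = 1.32112581
d2 = d1 - sigma * sqrt(T) = 1.25474381
exp(-rT) = 1.00000000; exp(-qT) = 1.00000000
P = K * exp(-rT) * N(-d2) - S_0 * exp(-qT) * N(-d1)
N(-d1) = 0.09322971; N(-d2) = 0.10478589
P = 24.7600 * 1.00000000 * 0.10478589 - 26.9700 * 1.00000000 * 0.09322971 = 0.0801


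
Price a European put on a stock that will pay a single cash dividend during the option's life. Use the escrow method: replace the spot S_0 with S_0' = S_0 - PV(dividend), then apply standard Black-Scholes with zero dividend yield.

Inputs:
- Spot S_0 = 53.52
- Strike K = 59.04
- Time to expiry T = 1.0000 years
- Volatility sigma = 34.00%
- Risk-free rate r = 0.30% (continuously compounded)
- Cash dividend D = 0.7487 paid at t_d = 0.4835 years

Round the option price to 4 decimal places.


Answer: Price = 10.9615

Derivation:
PV(D) = D * exp(-r * t_d) = 0.7487 * 0.99855055 = 0.74761480
S_0' = S_0 - PV(D) = 53.5200 - 0.74761480 = 52.77238520
d1 = (ln(S_0'/K) + (r + sigma^2/2)*T) / (sigma*sqrt(T)) = -0.15125628
d2 = d1 - sigma*sqrt(T) = -0.49125628
exp(-rT) = 0.99700450
N(-d1) = 0.56011322; N(-d2) = 0.68837740
P = K * exp(-rT) * N(-d2) - S_0' * N(-d1) = 59.0400 * 0.99700450 * 0.68837740 - 52.77238520 * 0.56011322 = 10.9615


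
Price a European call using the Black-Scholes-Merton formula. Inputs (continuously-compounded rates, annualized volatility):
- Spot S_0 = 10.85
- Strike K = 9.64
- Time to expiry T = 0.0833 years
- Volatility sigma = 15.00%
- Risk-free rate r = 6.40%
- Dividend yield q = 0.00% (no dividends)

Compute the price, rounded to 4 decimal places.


Answer: Price = 1.2615

Derivation:
d1 = (ln(S/K) + (r - q + 0.5*sigma^2) * T) / (sigma * sqrt(T)) = 2.87606358
d2 = d1 - sigma * sqrt(T) = 2.83277097
exp(-rT) = 0.99468299; exp(-qT) = 1.00000000
C = S_0 * exp(-qT) * N(d1) - K * exp(-rT) * N(d2)
N(d1) = 0.99798666; N(d2) = 0.99769268
C = 10.8500 * 1.00000000 * 0.99798666 - 9.6400 * 0.99468299 * 0.99769268 = 1.2615


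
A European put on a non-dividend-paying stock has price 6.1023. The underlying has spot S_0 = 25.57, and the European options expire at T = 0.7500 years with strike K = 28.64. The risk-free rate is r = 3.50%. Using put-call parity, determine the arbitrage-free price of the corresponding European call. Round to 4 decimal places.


Put-call parity: C - P = S_0 * exp(-qT) - K * exp(-rT).
S_0 * exp(-qT) = 25.5700 * 1.00000000 = 25.57000000
K * exp(-rT) = 28.6400 * 0.97409154 = 27.89798160
C = P + S*exp(-qT) - K*exp(-rT)
C = 6.1023 + 25.57000000 - 27.89798160 = 3.7743

Answer: Call price = 3.7743


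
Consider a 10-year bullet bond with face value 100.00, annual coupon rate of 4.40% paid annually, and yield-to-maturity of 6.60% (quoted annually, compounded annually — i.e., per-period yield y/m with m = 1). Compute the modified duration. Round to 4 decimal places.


Coupon per period c = face * coupon_rate / m = 4.400000
Periods per year m = 1; per-period yield y/m = 0.066000
Number of cashflows N = 10
Cashflows (t years, CF_t, discount factor 1/(1+y/m)^(m*t), PV):
  t = 1.0000: CF_t = 4.400000, DF = 0.938086, PV = 4.127580
  t = 2.0000: CF_t = 4.400000, DF = 0.880006, PV = 3.872026
  t = 3.0000: CF_t = 4.400000, DF = 0.825521, PV = 3.632295
  t = 4.0000: CF_t = 4.400000, DF = 0.774410, PV = 3.407406
  t = 5.0000: CF_t = 4.400000, DF = 0.726464, PV = 3.196441
  t = 6.0000: CF_t = 4.400000, DF = 0.681486, PV = 2.998537
  t = 7.0000: CF_t = 4.400000, DF = 0.639292, PV = 2.812887
  t = 8.0000: CF_t = 4.400000, DF = 0.599711, PV = 2.638731
  t = 9.0000: CF_t = 4.400000, DF = 0.562581, PV = 2.475357
  t = 10.0000: CF_t = 104.400000, DF = 0.527750, PV = 55.097063
Price P = sum_t PV_t = 84.258322
First compute Macaulay numerator sum_t t * PV_t:
  t * PV_t at t = 1.0000: 4.127580
  t * PV_t at t = 2.0000: 7.744052
  t * PV_t at t = 3.0000: 10.896884
  t * PV_t at t = 4.0000: 13.629623
  t * PV_t at t = 5.0000: 15.982204
  t * PV_t at t = 6.0000: 17.991224
  t * PV_t at t = 7.0000: 19.690207
  t * PV_t at t = 8.0000: 21.109844
  t * PV_t at t = 9.0000: 22.278213
  t * PV_t at t = 10.0000: 550.970634
Macaulay duration D = 684.420463 / 84.258322 = 8.122883
Modified duration = D / (1 + y/m) = 8.122883 / (1 + 0.066000) = 7.619965

Answer: Modified duration = 7.6200


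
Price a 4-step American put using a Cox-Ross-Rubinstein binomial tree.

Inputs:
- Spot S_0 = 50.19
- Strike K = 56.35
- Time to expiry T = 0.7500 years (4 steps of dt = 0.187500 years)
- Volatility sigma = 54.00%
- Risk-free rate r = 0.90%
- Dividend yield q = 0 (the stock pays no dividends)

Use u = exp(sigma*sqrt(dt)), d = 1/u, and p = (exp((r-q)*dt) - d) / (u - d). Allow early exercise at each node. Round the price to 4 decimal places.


dt = T/N = 0.187500
u = exp(sigma*sqrt(dt)) = 1.263426; d = 1/u = 0.791499
p = (exp((r-q)*dt) - d) / (u - d) = 0.445387
Discount per step: exp(-r*dt) = 0.998314
Stock lattice S(k, i) with i counting down-moves:
  k=0: S(0,0) = 50.1900
  k=1: S(1,0) = 63.4113; S(1,1) = 39.7253
  k=2: S(2,0) = 80.1155; S(2,1) = 50.1900; S(2,2) = 31.4426
  k=3: S(3,0) = 101.2200; S(3,1) = 63.4113; S(3,2) = 39.7253; S(3,3) = 24.8867
  k=4: S(4,0) = 127.8840; S(4,1) = 80.1155; S(4,2) = 50.1900; S(4,3) = 31.4426; S(4,4) = 19.6978
Terminal payoffs V(N, i) = max(K - S_T, 0):
  V(4,0) = 0.000000; V(4,1) = 0.000000; V(4,2) = 6.160000; V(4,3) = 24.907450; V(4,4) = 36.652172
Backward induction: V(k, i) = exp(-r*dt) * [p * V(k+1, i) + (1-p) * V(k+1, i+1)]; then take max(V_cont, immediate exercise) for American.
  V(3,0) = exp(-r*dt) * [p*0.000000 + (1-p)*0.000000] = 0.000000; exercise = 0.000000; V(3,0) = max -> 0.000000
  V(3,1) = exp(-r*dt) * [p*0.000000 + (1-p)*6.160000] = 3.410656; exercise = 0.000000; V(3,1) = max -> 3.410656
  V(3,2) = exp(-r*dt) * [p*6.160000 + (1-p)*24.907450] = 16.529663; exercise = 16.624673; V(3,2) = max -> 16.624673
  V(3,3) = exp(-r*dt) * [p*24.907450 + (1-p)*36.652172] = 31.368247; exercise = 31.463258; V(3,3) = max -> 31.463258
  V(2,0) = exp(-r*dt) * [p*0.000000 + (1-p)*3.410656] = 1.888405; exercise = 0.000000; V(2,0) = max -> 1.888405
  V(2,1) = exp(-r*dt) * [p*3.410656 + (1-p)*16.624673] = 10.721215; exercise = 6.160000; V(2,1) = max -> 10.721215
  V(2,2) = exp(-r*dt) * [p*16.624673 + (1-p)*31.463258] = 24.812439; exercise = 24.907450; V(2,2) = max -> 24.907450
  V(1,0) = exp(-r*dt) * [p*1.888405 + (1-p)*10.721215] = 6.775753; exercise = 0.000000; V(1,0) = max -> 6.775753
  V(1,1) = exp(-r*dt) * [p*10.721215 + (1-p)*24.907450] = 18.557743; exercise = 16.624673; V(1,1) = max -> 18.557743
  V(0,0) = exp(-r*dt) * [p*6.775753 + (1-p)*18.557743] = 13.287756; exercise = 6.160000; V(0,0) = max -> 13.287756

Answer: Price = V(0,0) = 13.2878


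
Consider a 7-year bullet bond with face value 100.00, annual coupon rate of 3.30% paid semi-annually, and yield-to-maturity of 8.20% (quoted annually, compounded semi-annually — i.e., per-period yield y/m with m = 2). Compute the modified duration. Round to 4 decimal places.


Answer: Modified duration = 5.9240

Derivation:
Coupon per period c = face * coupon_rate / m = 1.650000
Periods per year m = 2; per-period yield y/m = 0.041000
Number of cashflows N = 14
Cashflows (t years, CF_t, discount factor 1/(1+y/m)^(m*t), PV):
  t = 0.5000: CF_t = 1.650000, DF = 0.960615, PV = 1.585014
  t = 1.0000: CF_t = 1.650000, DF = 0.922781, PV = 1.522588
  t = 1.5000: CF_t = 1.650000, DF = 0.886437, PV = 1.462621
  t = 2.0000: CF_t = 1.650000, DF = 0.851524, PV = 1.405015
  t = 2.5000: CF_t = 1.650000, DF = 0.817987, PV = 1.349678
  t = 3.0000: CF_t = 1.650000, DF = 0.785770, PV = 1.296521
  t = 3.5000: CF_t = 1.650000, DF = 0.754823, PV = 1.245457
  t = 4.0000: CF_t = 1.650000, DF = 0.725094, PV = 1.196405
  t = 4.5000: CF_t = 1.650000, DF = 0.696536, PV = 1.149284
  t = 5.0000: CF_t = 1.650000, DF = 0.669103, PV = 1.104019
  t = 5.5000: CF_t = 1.650000, DF = 0.642750, PV = 1.060537
  t = 6.0000: CF_t = 1.650000, DF = 0.617435, PV = 1.018768
  t = 6.5000: CF_t = 1.650000, DF = 0.593117, PV = 0.978643
  t = 7.0000: CF_t = 101.650000, DF = 0.569757, PV = 57.915815
Price P = sum_t PV_t = 74.290367
First compute Macaulay numerator sum_t t * PV_t:
  t * PV_t at t = 0.5000: 0.792507
  t * PV_t at t = 1.0000: 1.522588
  t * PV_t at t = 1.5000: 2.193931
  t * PV_t at t = 2.0000: 2.810030
  t * PV_t at t = 2.5000: 3.374196
  t * PV_t at t = 3.0000: 3.889563
  t * PV_t at t = 3.5000: 4.359101
  t * PV_t at t = 4.0000: 4.785619
  t * PV_t at t = 4.5000: 5.171778
  t * PV_t at t = 5.0000: 5.520096
  t * PV_t at t = 5.5000: 5.832955
  t * PV_t at t = 6.0000: 6.112607
  t * PV_t at t = 6.5000: 6.361182
  t * PV_t at t = 7.0000: 405.410703
Macaulay duration D = 458.136856 / 74.290367 = 6.166841
Modified duration = D / (1 + y/m) = 6.166841 / (1 + 0.041000) = 5.923958
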